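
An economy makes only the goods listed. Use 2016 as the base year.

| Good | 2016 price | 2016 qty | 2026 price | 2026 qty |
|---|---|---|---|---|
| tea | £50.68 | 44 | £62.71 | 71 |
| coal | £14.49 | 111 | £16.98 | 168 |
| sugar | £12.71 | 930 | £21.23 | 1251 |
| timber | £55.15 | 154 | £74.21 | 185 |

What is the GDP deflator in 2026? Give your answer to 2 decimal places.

148.10

Nominal GDP 2026 = 62.71·71 + 16.98·168 + 21.23·1251 + 74.21·185 = 47592.63.
Real GDP 2026 (at 2016 prices) = 50.68·71 + 14.49·168 + 12.71·1251 + 55.15·185 = 32135.56.
Deflator = Nominal/Real × 100 = 47592.63/32135.56 × 100 = 148.100.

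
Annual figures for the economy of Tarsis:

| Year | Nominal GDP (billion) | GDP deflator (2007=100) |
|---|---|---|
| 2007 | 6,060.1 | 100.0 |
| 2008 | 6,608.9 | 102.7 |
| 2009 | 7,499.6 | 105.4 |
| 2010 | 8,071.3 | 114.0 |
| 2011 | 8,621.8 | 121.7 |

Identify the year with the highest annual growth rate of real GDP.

2009

2008: real = 6608.9/1.027 = 6435.15; growth vs 2007 (6060.10) = 6.19%.
2009: real = 7499.6/1.054 = 7115.37; growth vs 2008 (6435.15) = 10.57%.
2010: real = 8071.3/1.140 = 7080.09; growth vs 2009 (7115.37) = -0.50%.
2011: real = 8621.8/1.217 = 7084.47; growth vs 2010 (7080.09) = 0.06%.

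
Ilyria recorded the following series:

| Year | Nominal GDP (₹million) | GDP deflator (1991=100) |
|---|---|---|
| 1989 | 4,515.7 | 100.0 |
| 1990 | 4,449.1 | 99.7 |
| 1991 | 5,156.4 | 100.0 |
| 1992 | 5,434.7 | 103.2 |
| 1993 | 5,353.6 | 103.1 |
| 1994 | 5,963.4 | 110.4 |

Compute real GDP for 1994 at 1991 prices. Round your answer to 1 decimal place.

₹5,401.6 million

Real GDP 1994 = 5963.4 / 1.104 = 5401.63.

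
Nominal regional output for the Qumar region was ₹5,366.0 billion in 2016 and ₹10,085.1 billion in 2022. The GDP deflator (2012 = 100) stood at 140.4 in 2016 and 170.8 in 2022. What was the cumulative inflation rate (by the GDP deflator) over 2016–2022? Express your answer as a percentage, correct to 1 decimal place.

Price-level change = 170.8 / 140.4 − 1 = 0.2165.

21.7%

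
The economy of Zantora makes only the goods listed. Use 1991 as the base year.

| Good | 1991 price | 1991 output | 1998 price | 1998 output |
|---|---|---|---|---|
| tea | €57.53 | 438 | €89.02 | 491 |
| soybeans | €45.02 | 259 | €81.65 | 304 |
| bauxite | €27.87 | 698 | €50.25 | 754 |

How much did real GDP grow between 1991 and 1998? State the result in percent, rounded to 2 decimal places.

Real GDP 1991 = Nominal GDP 1991 = 57.53·438 + 45.02·259 + 27.87·698 = 56311.58.
Real GDP 1998 (at 1991 prices) = 57.53·491 + 45.02·304 + 27.87·754 = 62947.29.
Real growth = 62947.29/56311.58 − 1 = 0.1178.

11.78%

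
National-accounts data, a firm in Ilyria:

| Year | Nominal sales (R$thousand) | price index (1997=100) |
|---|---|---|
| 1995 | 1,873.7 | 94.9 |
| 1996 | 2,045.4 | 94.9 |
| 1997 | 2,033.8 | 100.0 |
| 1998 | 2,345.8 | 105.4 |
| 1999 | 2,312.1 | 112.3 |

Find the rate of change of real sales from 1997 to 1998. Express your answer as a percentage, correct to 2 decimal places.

9.43%

Real sales 1997 = 2033.8/1.000 = 2033.80.
Real sales 1998 = 2345.8/1.054 = 2225.62.
Change = 2225.62/2033.80 − 1 = 0.0943.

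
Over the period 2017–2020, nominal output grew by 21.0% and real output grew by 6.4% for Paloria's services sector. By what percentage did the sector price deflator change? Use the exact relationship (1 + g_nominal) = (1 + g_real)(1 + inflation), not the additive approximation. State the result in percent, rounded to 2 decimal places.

13.72%

(1 + g_nom) = (1 + g_real)(1 + π), so π = 1.2100 / 1.0640 − 1 = 0.13722.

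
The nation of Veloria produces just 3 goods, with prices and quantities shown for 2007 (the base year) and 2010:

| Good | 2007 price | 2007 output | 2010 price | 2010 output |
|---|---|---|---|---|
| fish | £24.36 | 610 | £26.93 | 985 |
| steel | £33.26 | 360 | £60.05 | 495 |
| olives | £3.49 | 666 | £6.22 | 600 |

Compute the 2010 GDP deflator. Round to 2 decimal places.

Nominal GDP 2010 = 26.93·985 + 60.05·495 + 6.22·600 = 59982.80.
Real GDP 2010 (at 2007 prices) = 24.36·985 + 33.26·495 + 3.49·600 = 42552.30.
Deflator = Nominal/Real × 100 = 59982.80/42552.30 × 100 = 140.963.

140.96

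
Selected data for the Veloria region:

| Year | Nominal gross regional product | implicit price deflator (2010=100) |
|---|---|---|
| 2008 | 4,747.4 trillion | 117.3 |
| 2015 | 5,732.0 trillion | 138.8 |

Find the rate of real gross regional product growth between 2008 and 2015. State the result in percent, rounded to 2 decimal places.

2.04%

Deflate each year: 2008 → 4747.4/1.173 = 4047.23; 2015 → 5732.0/1.388 = 4129.68.
So real gross regional product changed by 4129.68/4047.23 − 1 = 0.0204, i.e. 2.04%.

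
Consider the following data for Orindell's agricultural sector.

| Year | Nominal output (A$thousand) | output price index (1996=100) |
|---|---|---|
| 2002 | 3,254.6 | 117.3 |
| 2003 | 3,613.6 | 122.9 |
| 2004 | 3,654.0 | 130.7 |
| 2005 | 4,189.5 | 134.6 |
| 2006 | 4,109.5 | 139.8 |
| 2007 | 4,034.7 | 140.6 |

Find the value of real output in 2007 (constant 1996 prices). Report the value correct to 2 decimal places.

Real output 2007 = 4034.7 / 1.406 = 2869.63.

A$2,869.63 thousand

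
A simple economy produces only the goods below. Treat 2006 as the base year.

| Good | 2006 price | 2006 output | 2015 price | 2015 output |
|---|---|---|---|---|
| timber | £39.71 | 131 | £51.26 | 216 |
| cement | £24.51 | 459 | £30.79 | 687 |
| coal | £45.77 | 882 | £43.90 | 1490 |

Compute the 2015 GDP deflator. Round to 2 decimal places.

Nominal GDP 2015 = 51.26·216 + 30.79·687 + 43.90·1490 = 97635.89.
Real GDP 2015 (at 2006 prices) = 39.71·216 + 24.51·687 + 45.77·1490 = 93613.03.
Deflator = Nominal/Real × 100 = 97635.89/93613.03 × 100 = 104.297.

104.30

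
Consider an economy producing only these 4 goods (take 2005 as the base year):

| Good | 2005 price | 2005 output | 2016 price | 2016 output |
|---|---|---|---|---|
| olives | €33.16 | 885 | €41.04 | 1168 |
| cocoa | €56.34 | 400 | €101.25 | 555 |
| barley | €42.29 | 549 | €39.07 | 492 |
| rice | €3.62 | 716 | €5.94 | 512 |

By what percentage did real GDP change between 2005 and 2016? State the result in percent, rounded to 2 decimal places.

19.27%

Real GDP 2005 = Nominal GDP 2005 = 33.16·885 + 56.34·400 + 42.29·549 + 3.62·716 = 77691.73.
Real GDP 2016 (at 2005 prices) = 33.16·1168 + 56.34·555 + 42.29·492 + 3.62·512 = 92659.70.
Real growth = 92659.70/77691.73 − 1 = 0.1927.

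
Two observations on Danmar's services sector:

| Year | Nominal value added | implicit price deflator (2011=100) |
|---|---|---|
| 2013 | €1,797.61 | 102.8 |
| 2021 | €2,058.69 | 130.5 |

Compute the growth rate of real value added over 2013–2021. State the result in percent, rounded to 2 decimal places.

Deflate each year: 2013 → 1797.61/1.028 = 1748.65; 2021 → 2058.69/1.305 = 1577.54.
So real value added changed by 1577.54/1748.65 − 1 = -0.0979, i.e. -9.79%.

-9.79%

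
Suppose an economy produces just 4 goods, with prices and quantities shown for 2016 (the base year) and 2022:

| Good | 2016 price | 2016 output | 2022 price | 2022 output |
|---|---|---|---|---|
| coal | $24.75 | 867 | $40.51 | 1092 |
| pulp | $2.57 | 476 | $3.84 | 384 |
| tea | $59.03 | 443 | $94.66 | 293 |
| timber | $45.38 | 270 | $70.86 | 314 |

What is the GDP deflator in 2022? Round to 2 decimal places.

160.68

Nominal GDP 2022 = 40.51·1092 + 3.84·384 + 94.66·293 + 70.86·314 = 95696.90.
Real GDP 2022 (at 2016 prices) = 24.75·1092 + 2.57·384 + 59.03·293 + 45.38·314 = 59558.99.
Deflator = Nominal/Real × 100 = 95696.90/59558.99 × 100 = 160.676.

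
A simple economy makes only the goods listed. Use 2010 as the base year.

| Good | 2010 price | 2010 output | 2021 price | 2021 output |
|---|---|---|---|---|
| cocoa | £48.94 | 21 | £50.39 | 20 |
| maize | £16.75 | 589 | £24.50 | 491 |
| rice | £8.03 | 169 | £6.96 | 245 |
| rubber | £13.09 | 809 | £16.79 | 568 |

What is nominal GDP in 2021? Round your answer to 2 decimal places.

£24279.22

Nominal GDP 2021 = Σ (p_2021 × q_2021) = 50.39·20 + 24.50·491 + 6.96·245 + 16.79·568 = 24279.22.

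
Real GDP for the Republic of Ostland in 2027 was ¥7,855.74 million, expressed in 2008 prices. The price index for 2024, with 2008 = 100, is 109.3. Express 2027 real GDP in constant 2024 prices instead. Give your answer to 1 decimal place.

Real GDP in 2024 prices = Real GDP in 2008 prices × (P_2024/P_2008) = 7855.74 × 1.093 = 8586.32.

¥8,586.3 million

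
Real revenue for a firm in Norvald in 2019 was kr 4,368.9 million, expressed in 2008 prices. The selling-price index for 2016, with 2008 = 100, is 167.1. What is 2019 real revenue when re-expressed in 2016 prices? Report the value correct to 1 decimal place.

kr 7,300.4 million

Real revenue in 2016 prices = Real revenue in 2008 prices × (P_2016/P_2008) = 4368.9 × 1.671 = 7300.43.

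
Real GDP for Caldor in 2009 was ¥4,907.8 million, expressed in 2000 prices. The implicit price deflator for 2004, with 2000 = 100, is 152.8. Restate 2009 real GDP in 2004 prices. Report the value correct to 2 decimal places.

¥7,499.12 million

Real GDP in 2004 prices = Real GDP in 2000 prices × (P_2004/P_2000) = 4907.8 × 1.528 = 7499.12.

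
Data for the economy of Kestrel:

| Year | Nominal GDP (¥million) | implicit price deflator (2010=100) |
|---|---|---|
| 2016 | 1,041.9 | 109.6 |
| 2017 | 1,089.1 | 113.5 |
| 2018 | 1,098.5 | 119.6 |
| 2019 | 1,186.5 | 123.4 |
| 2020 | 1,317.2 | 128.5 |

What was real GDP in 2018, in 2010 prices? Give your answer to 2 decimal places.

¥918.48 million

Real GDP 2018 = 1098.5 / 1.196 = 918.48.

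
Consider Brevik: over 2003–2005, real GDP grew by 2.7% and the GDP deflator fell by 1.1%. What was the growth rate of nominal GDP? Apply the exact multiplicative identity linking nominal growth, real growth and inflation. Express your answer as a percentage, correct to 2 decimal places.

(1 + g_nom) = (1 + g_real)(1 + π) = 1.0270 × 0.9890 = 1.01570.

1.57%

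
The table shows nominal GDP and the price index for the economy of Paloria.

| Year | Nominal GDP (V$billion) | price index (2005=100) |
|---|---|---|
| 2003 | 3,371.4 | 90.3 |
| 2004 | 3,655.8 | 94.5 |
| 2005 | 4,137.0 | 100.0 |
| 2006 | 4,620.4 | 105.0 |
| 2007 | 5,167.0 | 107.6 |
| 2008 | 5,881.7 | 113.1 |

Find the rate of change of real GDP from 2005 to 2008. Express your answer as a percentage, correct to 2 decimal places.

25.71%

Real GDP 2005 = 4137.0/1.000 = 4137.00.
Real GDP 2008 = 5881.7/1.131 = 5200.44.
Change = 5200.44/4137.00 − 1 = 0.2571.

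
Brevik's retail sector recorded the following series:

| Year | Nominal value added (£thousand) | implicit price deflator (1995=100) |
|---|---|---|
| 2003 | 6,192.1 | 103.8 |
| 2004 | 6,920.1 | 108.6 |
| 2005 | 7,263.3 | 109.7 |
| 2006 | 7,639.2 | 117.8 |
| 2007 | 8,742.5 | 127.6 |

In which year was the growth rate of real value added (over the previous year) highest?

2004

2004: real = 6920.1/1.086 = 6372.10; growth vs 2003 (5965.41) = 6.82%.
2005: real = 7263.3/1.097 = 6621.06; growth vs 2004 (6372.10) = 3.91%.
2006: real = 7639.2/1.178 = 6484.89; growth vs 2005 (6621.06) = -2.06%.
2007: real = 8742.5/1.276 = 6851.49; growth vs 2006 (6484.89) = 5.65%.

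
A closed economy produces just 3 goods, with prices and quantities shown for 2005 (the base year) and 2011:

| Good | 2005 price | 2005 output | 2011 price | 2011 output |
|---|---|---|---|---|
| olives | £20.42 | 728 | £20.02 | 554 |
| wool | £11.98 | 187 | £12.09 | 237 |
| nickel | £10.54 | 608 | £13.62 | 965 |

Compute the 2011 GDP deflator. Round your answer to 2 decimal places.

111.42

Nominal GDP 2011 = 20.02·554 + 12.09·237 + 13.62·965 = 27099.71.
Real GDP 2011 (at 2005 prices) = 20.42·554 + 11.98·237 + 10.54·965 = 24323.04.
Deflator = Nominal/Real × 100 = 27099.71/24323.04 × 100 = 111.416.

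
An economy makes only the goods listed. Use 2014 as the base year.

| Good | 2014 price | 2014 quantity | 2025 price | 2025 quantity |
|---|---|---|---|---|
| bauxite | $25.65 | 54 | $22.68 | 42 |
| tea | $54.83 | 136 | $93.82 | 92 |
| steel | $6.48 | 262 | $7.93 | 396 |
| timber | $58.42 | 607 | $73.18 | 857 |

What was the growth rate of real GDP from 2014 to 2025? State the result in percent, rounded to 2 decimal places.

Real GDP 2014 = Nominal GDP 2014 = 25.65·54 + 54.83·136 + 6.48·262 + 58.42·607 = 46000.68.
Real GDP 2025 (at 2014 prices) = 25.65·42 + 54.83·92 + 6.48·396 + 58.42·857 = 58753.68.
Real growth = 58753.68/46000.68 − 1 = 0.2772.

27.72%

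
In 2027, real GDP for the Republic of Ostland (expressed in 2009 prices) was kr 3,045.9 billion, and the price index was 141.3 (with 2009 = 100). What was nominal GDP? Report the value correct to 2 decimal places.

kr 4,303.86 billion

Nominal GDP = Real × (price index/100) = 3045.9 × 1.413 = 4303.86.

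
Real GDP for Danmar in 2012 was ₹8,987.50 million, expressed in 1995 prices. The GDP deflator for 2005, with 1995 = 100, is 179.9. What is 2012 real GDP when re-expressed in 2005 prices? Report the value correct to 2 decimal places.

₹16,168.51 million

Real GDP in 2005 prices = Real GDP in 1995 prices × (P_2005/P_1995) = 8987.50 × 1.799 = 16168.51.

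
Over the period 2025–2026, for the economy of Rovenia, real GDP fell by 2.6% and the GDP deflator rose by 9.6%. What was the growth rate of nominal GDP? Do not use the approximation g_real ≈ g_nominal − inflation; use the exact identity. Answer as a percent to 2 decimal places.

6.75%

(1 + g_nom) = (1 + g_real)(1 + π) = 0.9740 × 1.0960 = 1.06750.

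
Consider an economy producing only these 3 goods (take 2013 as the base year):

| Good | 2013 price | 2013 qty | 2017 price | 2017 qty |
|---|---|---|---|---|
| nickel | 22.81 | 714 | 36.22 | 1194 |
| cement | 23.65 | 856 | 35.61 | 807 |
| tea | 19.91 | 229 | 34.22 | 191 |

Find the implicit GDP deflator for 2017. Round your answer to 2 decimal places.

Nominal GDP 2017 = 36.22·1194 + 35.61·807 + 34.22·191 = 78519.97.
Real GDP 2017 (at 2013 prices) = 22.81·1194 + 23.65·807 + 19.91·191 = 50123.50.
Deflator = Nominal/Real × 100 = 78519.97/50123.50 × 100 = 156.653.

156.65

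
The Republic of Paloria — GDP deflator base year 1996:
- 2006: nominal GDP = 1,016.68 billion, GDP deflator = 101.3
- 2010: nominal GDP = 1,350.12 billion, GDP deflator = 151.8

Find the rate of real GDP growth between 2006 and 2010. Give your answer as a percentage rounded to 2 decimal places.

Deflate each year: 2006 → 1016.68/1.013 = 1003.63; 2010 → 1350.12/1.518 = 889.41.
So real GDP changed by 889.41/1003.63 − 1 = -0.1138, i.e. -11.38%.

-11.38%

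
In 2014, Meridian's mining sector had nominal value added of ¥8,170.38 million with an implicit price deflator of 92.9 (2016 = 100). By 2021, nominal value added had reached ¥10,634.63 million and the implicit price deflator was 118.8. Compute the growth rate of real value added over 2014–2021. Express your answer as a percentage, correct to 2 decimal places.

Deflate each year: 2014 → 8170.38/0.929 = 8794.81; 2021 → 10634.63/1.188 = 8951.71.
So real value added changed by 8951.71/8794.81 − 1 = 0.0178, i.e. 1.78%.

1.78%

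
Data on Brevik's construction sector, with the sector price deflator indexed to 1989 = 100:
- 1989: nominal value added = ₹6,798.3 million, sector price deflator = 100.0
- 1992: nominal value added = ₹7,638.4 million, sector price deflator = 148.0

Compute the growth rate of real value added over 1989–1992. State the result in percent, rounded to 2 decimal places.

-24.08%

Deflate each year: 1989 → 6798.3/1.000 = 6798.30; 1992 → 7638.4/1.480 = 5161.08.
So real value added changed by 5161.08/6798.30 − 1 = -0.2408, i.e. -24.08%.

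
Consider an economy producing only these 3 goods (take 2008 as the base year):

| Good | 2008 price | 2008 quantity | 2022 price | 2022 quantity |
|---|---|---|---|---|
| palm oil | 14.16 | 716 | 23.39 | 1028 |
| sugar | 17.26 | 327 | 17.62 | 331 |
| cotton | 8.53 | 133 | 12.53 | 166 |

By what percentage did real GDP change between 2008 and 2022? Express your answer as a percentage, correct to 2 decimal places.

Real GDP 2008 = Nominal GDP 2008 = 14.16·716 + 17.26·327 + 8.53·133 = 16917.07.
Real GDP 2022 (at 2008 prices) = 14.16·1028 + 17.26·331 + 8.53·166 = 21685.52.
Real growth = 21685.52/16917.07 − 1 = 0.2819.

28.19%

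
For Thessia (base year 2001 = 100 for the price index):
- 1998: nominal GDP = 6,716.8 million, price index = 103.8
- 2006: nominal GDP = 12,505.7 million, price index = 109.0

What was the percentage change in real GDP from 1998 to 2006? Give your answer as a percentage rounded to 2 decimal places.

Real GDP 1998 = 6716.8 / 1.038 = 6470.91.
Real GDP 2006 = 12505.7 / 1.090 = 11473.12.
Real growth = 11473.12 / 6470.91 − 1 = 0.7730.

77.30%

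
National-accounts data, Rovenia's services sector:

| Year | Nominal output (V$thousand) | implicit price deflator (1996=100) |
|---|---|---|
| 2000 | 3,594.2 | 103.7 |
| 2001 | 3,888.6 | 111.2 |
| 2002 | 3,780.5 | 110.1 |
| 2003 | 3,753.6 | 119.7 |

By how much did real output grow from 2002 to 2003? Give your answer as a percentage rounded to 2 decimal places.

-8.67%

Real output 2002 = 3780.5/1.101 = 3433.70.
Real output 2003 = 3753.6/1.197 = 3135.84.
Change = 3135.84/3433.70 − 1 = -0.0867.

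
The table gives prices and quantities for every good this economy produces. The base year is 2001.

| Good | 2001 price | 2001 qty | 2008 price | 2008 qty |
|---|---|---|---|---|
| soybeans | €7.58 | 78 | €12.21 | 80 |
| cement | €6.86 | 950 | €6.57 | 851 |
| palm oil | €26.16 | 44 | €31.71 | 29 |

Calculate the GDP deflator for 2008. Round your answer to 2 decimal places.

Nominal GDP 2008 = 12.21·80 + 6.57·851 + 31.71·29 = 7487.46.
Real GDP 2008 (at 2001 prices) = 7.58·80 + 6.86·851 + 26.16·29 = 7202.90.
Deflator = Nominal/Real × 100 = 7487.46/7202.90 × 100 = 103.951.

103.95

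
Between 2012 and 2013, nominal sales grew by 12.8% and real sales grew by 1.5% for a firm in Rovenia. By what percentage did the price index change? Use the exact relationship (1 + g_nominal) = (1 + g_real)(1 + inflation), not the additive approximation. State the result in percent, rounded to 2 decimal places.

(1 + g_nom) = (1 + g_real)(1 + π), so π = 1.1280 / 1.0150 − 1 = 0.11133.

11.13%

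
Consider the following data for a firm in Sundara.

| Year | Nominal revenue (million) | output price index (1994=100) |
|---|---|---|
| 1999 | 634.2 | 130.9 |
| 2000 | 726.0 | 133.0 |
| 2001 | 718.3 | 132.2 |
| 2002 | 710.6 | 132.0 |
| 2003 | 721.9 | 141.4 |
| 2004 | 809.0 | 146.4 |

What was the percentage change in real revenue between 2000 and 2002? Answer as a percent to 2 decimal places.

-1.38%

Real revenue 2000 = 726.0/1.330 = 545.86.
Real revenue 2002 = 710.6/1.320 = 538.33.
Change = 538.33/545.86 − 1 = -0.0138.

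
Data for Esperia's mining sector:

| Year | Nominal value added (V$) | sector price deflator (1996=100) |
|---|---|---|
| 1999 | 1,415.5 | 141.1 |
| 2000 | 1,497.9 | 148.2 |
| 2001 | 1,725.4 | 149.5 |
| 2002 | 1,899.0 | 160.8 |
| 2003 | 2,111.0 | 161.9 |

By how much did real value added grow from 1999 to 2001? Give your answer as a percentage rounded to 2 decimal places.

15.04%

Real value added 1999 = 1415.5/1.411 = 1003.19.
Real value added 2001 = 1725.4/1.495 = 1154.11.
Change = 1154.11/1003.19 − 1 = 0.1504.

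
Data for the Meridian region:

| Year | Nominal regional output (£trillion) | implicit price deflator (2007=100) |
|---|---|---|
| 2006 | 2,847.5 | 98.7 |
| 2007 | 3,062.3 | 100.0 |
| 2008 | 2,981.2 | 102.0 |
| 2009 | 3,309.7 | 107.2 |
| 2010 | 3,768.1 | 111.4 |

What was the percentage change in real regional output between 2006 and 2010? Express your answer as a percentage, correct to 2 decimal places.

Real regional output 2006 = 2847.5/0.987 = 2885.01.
Real regional output 2010 = 3768.1/1.114 = 3382.50.
Change = 3382.50/2885.01 − 1 = 0.1724.

17.24%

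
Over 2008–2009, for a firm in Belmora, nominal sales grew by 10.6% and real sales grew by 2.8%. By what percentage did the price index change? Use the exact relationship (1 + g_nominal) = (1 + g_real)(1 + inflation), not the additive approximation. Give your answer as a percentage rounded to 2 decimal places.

(1 + g_nom) = (1 + g_real)(1 + π), so π = 1.1060 / 1.0280 − 1 = 0.07588.

7.59%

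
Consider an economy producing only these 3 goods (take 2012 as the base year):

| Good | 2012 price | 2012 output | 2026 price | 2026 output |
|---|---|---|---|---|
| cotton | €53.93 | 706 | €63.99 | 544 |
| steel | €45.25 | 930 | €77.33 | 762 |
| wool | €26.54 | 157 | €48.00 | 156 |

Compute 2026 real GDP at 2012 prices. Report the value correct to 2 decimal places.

€67958.66

Real GDP 2026 = Σ (p_2012 × q_2026) = 53.93·544 + 45.25·762 + 26.54·156 = 67958.66.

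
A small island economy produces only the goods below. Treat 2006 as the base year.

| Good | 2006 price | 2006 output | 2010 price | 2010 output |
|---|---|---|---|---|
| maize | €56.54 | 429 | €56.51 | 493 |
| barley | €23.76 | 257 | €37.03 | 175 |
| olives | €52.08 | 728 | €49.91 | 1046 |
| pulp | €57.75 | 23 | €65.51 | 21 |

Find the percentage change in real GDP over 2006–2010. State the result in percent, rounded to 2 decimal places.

26.03%

Real GDP 2006 = Nominal GDP 2006 = 56.54·429 + 23.76·257 + 52.08·728 + 57.75·23 = 69604.47.
Real GDP 2010 (at 2006 prices) = 56.54·493 + 23.76·175 + 52.08·1046 + 57.75·21 = 87720.65.
Real growth = 87720.65/69604.47 − 1 = 0.2603.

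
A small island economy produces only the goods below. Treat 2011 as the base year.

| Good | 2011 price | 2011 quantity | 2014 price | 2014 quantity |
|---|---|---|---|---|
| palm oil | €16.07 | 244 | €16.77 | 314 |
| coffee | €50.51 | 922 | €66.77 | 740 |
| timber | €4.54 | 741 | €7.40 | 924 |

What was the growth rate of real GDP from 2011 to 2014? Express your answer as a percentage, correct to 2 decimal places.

Real GDP 2011 = Nominal GDP 2011 = 16.07·244 + 50.51·922 + 4.54·741 = 53855.44.
Real GDP 2014 (at 2011 prices) = 16.07·314 + 50.51·740 + 4.54·924 = 46618.34.
Real growth = 46618.34/53855.44 − 1 = -0.1344.

-13.44%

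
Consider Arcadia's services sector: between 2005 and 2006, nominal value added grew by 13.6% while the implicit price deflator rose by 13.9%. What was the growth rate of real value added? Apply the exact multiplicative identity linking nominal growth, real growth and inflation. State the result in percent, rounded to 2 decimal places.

(1 + g_nom) = (1 + g_real)(1 + π), so g_real = 1.1360 / 1.1390 − 1 = -0.00263.

-0.26%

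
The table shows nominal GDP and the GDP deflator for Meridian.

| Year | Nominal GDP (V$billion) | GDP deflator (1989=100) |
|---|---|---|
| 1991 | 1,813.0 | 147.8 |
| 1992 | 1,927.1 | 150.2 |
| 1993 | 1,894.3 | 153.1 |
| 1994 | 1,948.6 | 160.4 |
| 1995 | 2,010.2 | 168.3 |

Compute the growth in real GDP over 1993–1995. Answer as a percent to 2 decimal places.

Real GDP 1993 = 1894.3/1.531 = 1237.30.
Real GDP 1995 = 2010.2/1.683 = 1194.41.
Change = 1194.41/1237.30 − 1 = -0.0347.

-3.47%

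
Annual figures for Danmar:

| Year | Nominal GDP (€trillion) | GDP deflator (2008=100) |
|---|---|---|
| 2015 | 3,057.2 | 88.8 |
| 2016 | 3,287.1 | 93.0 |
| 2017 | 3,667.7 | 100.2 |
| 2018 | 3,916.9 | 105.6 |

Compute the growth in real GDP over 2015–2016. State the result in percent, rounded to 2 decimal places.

Real GDP 2015 = 3057.2/0.888 = 3442.79.
Real GDP 2016 = 3287.1/0.930 = 3534.52.
Change = 3534.52/3442.79 − 1 = 0.0266.

2.66%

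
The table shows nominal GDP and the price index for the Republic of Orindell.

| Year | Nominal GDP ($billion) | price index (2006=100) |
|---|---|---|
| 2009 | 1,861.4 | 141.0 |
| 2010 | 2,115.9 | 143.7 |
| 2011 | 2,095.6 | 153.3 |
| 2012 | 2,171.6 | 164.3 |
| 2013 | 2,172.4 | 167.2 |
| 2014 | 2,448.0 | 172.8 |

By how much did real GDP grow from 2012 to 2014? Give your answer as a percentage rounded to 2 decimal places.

Real GDP 2012 = 2171.6/1.643 = 1321.73.
Real GDP 2014 = 2448.0/1.728 = 1416.67.
Change = 1416.67/1321.73 − 1 = 0.0718.

7.18%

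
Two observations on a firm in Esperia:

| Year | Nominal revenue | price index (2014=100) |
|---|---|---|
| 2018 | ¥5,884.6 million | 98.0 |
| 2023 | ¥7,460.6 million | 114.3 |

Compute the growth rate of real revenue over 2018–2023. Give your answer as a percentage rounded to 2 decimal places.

Deflate each year: 2018 → 5884.6/0.980 = 6004.69; 2023 → 7460.6/1.143 = 6527.21.
So real revenue changed by 6527.21/6004.69 − 1 = 0.0870, i.e. 8.70%.

8.70%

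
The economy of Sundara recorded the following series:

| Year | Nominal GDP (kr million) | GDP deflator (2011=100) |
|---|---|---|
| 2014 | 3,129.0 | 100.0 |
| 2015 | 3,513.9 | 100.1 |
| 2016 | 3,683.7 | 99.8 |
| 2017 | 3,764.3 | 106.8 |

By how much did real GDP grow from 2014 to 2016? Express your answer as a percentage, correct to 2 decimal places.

17.96%

Real GDP 2014 = 3129.0/1.000 = 3129.00.
Real GDP 2016 = 3683.7/0.998 = 3691.08.
Change = 3691.08/3129.00 − 1 = 0.1796.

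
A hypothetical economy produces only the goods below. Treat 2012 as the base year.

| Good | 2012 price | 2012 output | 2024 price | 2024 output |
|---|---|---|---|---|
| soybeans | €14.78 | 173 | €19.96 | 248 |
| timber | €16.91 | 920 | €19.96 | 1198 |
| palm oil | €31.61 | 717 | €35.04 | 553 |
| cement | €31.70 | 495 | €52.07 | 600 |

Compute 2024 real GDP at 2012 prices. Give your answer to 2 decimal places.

€60423.95

Real GDP 2024 = Σ (p_2012 × q_2024) = 14.78·248 + 16.91·1198 + 31.61·553 + 31.70·600 = 60423.95.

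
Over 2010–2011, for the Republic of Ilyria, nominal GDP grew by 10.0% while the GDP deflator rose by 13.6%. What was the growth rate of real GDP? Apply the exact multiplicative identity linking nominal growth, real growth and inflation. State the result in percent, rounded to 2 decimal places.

(1 + g_nom) = (1 + g_real)(1 + π), so g_real = 1.1000 / 1.1360 − 1 = -0.03169.

-3.17%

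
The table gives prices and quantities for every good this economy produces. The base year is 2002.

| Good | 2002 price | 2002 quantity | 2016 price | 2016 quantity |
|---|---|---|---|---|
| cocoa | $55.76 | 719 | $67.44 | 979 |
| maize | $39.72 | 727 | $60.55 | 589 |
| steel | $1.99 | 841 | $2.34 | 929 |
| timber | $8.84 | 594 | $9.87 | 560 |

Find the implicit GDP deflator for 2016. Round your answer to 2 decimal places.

129.02

Nominal GDP 2016 = 67.44·979 + 60.55·589 + 2.34·929 + 9.87·560 = 109388.77.
Real GDP 2016 (at 2002 prices) = 55.76·979 + 39.72·589 + 1.99·929 + 8.84·560 = 84783.23.
Deflator = Nominal/Real × 100 = 109388.77/84783.23 × 100 = 129.022.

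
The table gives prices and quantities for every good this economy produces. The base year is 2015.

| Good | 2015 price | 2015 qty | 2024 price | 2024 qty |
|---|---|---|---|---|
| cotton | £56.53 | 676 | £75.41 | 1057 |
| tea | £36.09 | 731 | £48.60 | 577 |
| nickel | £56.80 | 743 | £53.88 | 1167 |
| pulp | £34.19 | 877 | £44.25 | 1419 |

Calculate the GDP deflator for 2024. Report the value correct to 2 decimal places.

Nominal GDP 2024 = 75.41·1057 + 48.60·577 + 53.88·1167 + 44.25·1419 = 233419.28.
Real GDP 2024 (at 2015 prices) = 56.53·1057 + 36.09·577 + 56.80·1167 + 34.19·1419 = 195377.35.
Deflator = Nominal/Real × 100 = 233419.28/195377.35 × 100 = 119.471.

119.47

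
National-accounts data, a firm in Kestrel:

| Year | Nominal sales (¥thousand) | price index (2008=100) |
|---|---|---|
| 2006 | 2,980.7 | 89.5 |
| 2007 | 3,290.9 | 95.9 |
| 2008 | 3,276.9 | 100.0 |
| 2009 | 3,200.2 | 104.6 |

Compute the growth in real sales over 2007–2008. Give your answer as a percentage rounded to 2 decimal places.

Real sales 2007 = 3290.9/0.959 = 3431.60.
Real sales 2008 = 3276.9/1.000 = 3276.90.
Change = 3276.90/3431.60 − 1 = -0.0451.

-4.51%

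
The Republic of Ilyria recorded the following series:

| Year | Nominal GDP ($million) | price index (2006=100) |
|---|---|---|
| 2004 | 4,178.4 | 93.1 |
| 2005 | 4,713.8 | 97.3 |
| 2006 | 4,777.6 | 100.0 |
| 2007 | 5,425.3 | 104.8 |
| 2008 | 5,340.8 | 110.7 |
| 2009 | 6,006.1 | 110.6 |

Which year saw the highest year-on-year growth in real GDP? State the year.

2009

2005: real = 4713.8/0.973 = 4844.60; growth vs 2004 (4488.08) = 7.94%.
2006: real = 4777.6/1.000 = 4777.60; growth vs 2005 (4844.60) = -1.38%.
2007: real = 5425.3/1.048 = 5176.81; growth vs 2006 (4777.60) = 8.36%.
2008: real = 5340.8/1.107 = 4824.57; growth vs 2007 (5176.81) = -6.80%.
2009: real = 6006.1/1.106 = 5430.47; growth vs 2008 (4824.57) = 12.56%.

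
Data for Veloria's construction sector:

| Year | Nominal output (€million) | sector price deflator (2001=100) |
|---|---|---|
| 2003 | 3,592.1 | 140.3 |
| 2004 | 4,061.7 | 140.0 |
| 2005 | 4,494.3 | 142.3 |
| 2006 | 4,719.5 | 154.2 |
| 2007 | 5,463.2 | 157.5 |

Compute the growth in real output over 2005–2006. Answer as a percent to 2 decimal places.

Real output 2005 = 4494.3/1.423 = 3158.33.
Real output 2006 = 4719.5/1.542 = 3060.64.
Change = 3060.64/3158.33 − 1 = -0.0309.

-3.09%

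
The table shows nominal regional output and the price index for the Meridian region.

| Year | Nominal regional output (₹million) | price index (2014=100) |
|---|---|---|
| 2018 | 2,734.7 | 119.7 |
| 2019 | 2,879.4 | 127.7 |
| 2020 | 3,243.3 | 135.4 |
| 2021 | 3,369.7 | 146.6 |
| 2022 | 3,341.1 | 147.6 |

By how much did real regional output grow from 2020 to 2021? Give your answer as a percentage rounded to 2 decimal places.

-4.04%

Real regional output 2020 = 3243.3/1.354 = 2395.35.
Real regional output 2021 = 3369.7/1.466 = 2298.57.
Change = 2298.57/2395.35 − 1 = -0.0404.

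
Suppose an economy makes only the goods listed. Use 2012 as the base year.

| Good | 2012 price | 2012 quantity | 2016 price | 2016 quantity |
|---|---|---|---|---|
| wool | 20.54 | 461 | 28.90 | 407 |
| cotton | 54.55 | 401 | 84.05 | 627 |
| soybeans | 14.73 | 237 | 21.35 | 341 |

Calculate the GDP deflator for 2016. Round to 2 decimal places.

Nominal GDP 2016 = 28.90·407 + 84.05·627 + 21.35·341 = 71742.00.
Real GDP 2016 (at 2012 prices) = 20.54·407 + 54.55·627 + 14.73·341 = 47585.56.
Deflator = Nominal/Real × 100 = 71742.00/47585.56 × 100 = 150.764.

150.76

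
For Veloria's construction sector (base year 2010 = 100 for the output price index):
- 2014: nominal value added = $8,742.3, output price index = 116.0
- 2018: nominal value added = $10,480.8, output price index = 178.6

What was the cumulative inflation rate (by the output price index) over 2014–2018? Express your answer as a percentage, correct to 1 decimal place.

Price-level change = 178.6 / 116.0 − 1 = 0.5397.

54.0%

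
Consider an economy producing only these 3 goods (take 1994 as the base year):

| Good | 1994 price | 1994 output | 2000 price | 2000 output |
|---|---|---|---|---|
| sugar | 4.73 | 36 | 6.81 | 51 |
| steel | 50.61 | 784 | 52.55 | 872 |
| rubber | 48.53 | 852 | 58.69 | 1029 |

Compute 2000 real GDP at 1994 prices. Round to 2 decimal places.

94310.52

Real GDP 2000 = Σ (p_1994 × q_2000) = 4.73·51 + 50.61·872 + 48.53·1029 = 94310.52.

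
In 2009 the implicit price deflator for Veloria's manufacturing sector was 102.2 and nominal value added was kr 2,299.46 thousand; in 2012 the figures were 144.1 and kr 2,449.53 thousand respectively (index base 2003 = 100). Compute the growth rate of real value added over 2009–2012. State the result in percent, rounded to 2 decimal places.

Deflate each year: 2009 → 2299.46/1.022 = 2249.96; 2012 → 2449.53/1.441 = 1699.88.
So real value added changed by 1699.88/2249.96 − 1 = -0.2445, i.e. -24.45%.

-24.45%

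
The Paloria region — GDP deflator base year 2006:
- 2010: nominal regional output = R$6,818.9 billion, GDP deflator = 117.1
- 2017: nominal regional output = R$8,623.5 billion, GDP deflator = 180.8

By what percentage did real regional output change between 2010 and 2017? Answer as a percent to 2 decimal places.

Deflate each year: 2010 → 6818.9/1.171 = 5823.14; 2017 → 8623.5/1.808 = 4769.63.
So real regional output changed by 4769.63/5823.14 − 1 = -0.1809, i.e. -18.09%.

-18.09%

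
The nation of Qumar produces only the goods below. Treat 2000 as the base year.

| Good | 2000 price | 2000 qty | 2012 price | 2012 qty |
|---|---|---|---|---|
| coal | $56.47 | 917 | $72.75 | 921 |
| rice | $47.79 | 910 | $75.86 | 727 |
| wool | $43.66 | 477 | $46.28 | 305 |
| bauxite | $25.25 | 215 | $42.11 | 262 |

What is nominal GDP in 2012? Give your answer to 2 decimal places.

$147301.19

Nominal GDP 2012 = Σ (p_2012 × q_2012) = 72.75·921 + 75.86·727 + 46.28·305 + 42.11·262 = 147301.19.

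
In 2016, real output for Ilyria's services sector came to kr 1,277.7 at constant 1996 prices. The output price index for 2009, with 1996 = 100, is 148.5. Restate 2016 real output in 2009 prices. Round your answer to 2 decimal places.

kr 1,897.38

Real output in 2009 prices = Real output in 1996 prices × (P_2009/P_1996) = 1277.7 × 1.485 = 1897.38.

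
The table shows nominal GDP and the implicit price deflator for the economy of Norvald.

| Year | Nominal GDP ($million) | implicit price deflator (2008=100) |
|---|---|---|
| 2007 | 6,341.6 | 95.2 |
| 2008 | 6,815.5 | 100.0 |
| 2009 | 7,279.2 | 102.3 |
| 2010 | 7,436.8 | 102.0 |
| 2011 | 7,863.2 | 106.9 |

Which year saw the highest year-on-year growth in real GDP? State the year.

2009

2008: real = 6815.5/1.000 = 6815.50; growth vs 2007 (6661.34) = 2.31%.
2009: real = 7279.2/1.023 = 7115.54; growth vs 2008 (6815.50) = 4.40%.
2010: real = 7436.8/1.020 = 7290.98; growth vs 2009 (7115.54) = 2.47%.
2011: real = 7863.2/1.069 = 7355.66; growth vs 2010 (7290.98) = 0.89%.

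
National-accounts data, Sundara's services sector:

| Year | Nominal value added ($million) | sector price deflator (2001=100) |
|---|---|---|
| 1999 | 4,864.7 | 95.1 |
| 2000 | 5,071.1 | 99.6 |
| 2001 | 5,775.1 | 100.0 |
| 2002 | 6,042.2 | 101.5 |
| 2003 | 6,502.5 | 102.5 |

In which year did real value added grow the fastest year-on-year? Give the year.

2000: real = 5071.1/0.996 = 5091.47; growth vs 1999 (5115.35) = -0.47%.
2001: real = 5775.1/1.000 = 5775.10; growth vs 2000 (5091.47) = 13.43%.
2002: real = 6042.2/1.015 = 5952.91; growth vs 2001 (5775.10) = 3.08%.
2003: real = 6502.5/1.025 = 6343.90; growth vs 2002 (5952.91) = 6.57%.

2001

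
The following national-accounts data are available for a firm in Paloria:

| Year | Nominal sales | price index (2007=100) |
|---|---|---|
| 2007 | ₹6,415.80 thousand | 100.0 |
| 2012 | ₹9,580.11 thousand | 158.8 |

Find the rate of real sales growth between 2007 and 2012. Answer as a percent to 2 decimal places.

-5.97%

Real sales 2007 = 6415.80 / 1.000 = 6415.80.
Real sales 2012 = 9580.11 / 1.588 = 6032.81.
Real growth = 6032.81 / 6415.80 − 1 = -0.0597.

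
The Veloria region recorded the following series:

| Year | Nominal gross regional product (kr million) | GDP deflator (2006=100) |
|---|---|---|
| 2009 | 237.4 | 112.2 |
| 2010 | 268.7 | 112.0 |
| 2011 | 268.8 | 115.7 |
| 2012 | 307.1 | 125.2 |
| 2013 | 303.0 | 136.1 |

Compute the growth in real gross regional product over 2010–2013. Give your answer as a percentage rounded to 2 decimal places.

Real gross regional product 2010 = 268.7/1.120 = 239.91.
Real gross regional product 2013 = 303.0/1.361 = 222.63.
Change = 222.63/239.91 − 1 = -0.0720.

-7.20%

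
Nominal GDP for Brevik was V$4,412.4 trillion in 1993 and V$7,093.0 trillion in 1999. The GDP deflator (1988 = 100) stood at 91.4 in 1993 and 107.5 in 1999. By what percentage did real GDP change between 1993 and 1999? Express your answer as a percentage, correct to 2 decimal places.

36.68%

Deflate each year: 1993 → 4412.4/0.914 = 4827.57; 1999 → 7093.0/1.075 = 6598.14.
So real GDP changed by 6598.14/4827.57 − 1 = 0.3668, i.e. 36.68%.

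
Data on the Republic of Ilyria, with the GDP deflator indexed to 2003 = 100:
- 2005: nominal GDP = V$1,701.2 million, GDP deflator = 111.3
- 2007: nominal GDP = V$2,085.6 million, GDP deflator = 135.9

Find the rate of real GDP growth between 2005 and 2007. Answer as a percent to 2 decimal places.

0.40%

Deflate each year: 2005 → 1701.2/1.113 = 1528.48; 2007 → 2085.6/1.359 = 1534.66.
So real GDP changed by 1534.66/1528.48 − 1 = 0.0040, i.e. 0.40%.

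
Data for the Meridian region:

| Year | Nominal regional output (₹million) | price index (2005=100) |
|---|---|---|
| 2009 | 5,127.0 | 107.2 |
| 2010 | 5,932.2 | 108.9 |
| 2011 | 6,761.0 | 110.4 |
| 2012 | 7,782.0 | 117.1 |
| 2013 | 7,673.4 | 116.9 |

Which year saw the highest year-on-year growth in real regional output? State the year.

2010

2010: real = 5932.2/1.089 = 5447.38; growth vs 2009 (4782.65) = 13.90%.
2011: real = 6761.0/1.104 = 6124.09; growth vs 2010 (5447.38) = 12.42%.
2012: real = 7782.0/1.171 = 6645.60; growth vs 2011 (6124.09) = 8.52%.
2013: real = 7673.4/1.169 = 6564.07; growth vs 2012 (6645.60) = -1.23%.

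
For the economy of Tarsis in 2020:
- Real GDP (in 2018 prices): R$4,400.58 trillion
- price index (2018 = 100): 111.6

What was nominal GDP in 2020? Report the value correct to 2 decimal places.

Nominal GDP = Real × (price index/100) = 4400.58 × 1.116 = 4911.05.

R$4,911.05 trillion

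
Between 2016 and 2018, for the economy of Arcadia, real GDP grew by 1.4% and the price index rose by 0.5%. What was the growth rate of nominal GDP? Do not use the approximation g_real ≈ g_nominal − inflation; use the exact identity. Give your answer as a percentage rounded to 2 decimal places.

(1 + g_nom) = (1 + g_real)(1 + π) = 1.0140 × 1.0050 = 1.01907.

1.91%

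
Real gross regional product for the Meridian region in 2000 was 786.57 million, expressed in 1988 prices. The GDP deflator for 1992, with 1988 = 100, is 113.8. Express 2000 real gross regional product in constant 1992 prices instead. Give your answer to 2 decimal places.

895.12 million

Real gross regional product in 1992 prices = Real gross regional product in 1988 prices × (P_1992/P_1988) = 786.57 × 1.138 = 895.12.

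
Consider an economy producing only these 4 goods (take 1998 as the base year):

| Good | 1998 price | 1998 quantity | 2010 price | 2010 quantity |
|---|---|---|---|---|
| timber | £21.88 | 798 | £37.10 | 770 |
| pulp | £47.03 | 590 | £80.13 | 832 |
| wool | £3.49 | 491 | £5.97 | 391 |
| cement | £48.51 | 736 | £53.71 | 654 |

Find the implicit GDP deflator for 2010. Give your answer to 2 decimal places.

Nominal GDP 2010 = 37.10·770 + 80.13·832 + 5.97·391 + 53.71·654 = 132695.77.
Real GDP 2010 (at 1998 prices) = 21.88·770 + 47.03·832 + 3.49·391 + 48.51·654 = 89066.69.
Deflator = Nominal/Real × 100 = 132695.77/89066.69 × 100 = 148.985.

148.98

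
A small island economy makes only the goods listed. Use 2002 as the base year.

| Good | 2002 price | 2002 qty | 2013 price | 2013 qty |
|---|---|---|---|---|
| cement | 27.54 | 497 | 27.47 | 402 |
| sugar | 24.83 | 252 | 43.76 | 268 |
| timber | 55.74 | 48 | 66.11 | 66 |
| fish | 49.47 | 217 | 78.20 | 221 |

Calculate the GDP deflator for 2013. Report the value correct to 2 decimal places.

Nominal GDP 2013 = 27.47·402 + 43.76·268 + 66.11·66 + 78.20·221 = 44416.08.
Real GDP 2013 (at 2002 prices) = 27.54·402 + 24.83·268 + 55.74·66 + 49.47·221 = 32337.23.
Deflator = Nominal/Real × 100 = 44416.08/32337.23 × 100 = 137.353.

137.35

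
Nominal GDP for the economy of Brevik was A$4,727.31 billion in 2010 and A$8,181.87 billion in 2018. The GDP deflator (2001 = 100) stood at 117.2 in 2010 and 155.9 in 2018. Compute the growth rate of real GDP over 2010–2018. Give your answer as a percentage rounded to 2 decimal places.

Deflate each year: 2010 → 4727.31/1.172 = 4033.54; 2018 → 8181.87/1.559 = 5248.15.
So real GDP changed by 5248.15/4033.54 − 1 = 0.3011, i.e. 30.11%.

30.11%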